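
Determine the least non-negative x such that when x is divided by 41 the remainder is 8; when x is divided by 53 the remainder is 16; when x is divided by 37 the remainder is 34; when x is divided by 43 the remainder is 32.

1891215

From x ≡ 8 (mod 41) write x = 8 + 41t. Substituting into x ≡ 16 (mod 53) gives 41t ≡ 8 (mod 53), and since 41⁻¹ ≡ 22 (mod 53), t ≡ 17. Hence x ≡ 8 + 41·17 = 705 (mod 2173).
From x ≡ 705 (mod 2173) write x = 705 + 2173t. Substituting into x ≡ 34 (mod 37) gives 2173t ≡ 32 (mod 37), and since 27⁻¹ ≡ 11 (mod 37), t ≡ 19. Hence x ≡ 705 + 2173·19 = 41992 (mod 80401).
From x ≡ 41992 (mod 80401) write x = 41992 + 80401t. Substituting into x ≡ 32 (mod 43) gives 80401t ≡ 8 (mod 43), and since 34⁻¹ ≡ 19 (mod 43), t ≡ 23. Hence x ≡ 41992 + 80401·23 = 1891215 (mod 3457243).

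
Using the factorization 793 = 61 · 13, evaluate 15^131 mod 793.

683

Mod 61: 15 ≡ 15; by Fermat, exponent reduces to 131 mod 60 = 11; 15^11 ≡ 12 (mod 61).
Mod 13: 15 ≡ 2; by Fermat, exponent reduces to 131 mod 12 = 11; 2^11 ≡ 7 (mod 13).
Combine by CRT: x ≡ 12 (mod 61), x ≡ 7 (mod 13) ⇒ x ≡ 683 (mod 793).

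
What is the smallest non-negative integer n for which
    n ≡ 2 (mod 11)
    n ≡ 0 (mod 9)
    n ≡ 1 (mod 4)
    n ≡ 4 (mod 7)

The moduli are pairwise coprime; M = 11·9·4·7 = 2772.
M/11 = 252; 252 ≡ 10 (mod 11); 10·10 ≡ 1, so inverse 10.
M/9 = 308; 308 ≡ 2 (mod 9); 2·5 ≡ 1, so inverse 5.
M/4 = 693; 693 ≡ 1 (mod 4), inverse 1.
M/7 = 396; 396 ≡ 4 (mod 7); 4·2 ≡ 1, so inverse 2.
n ≡ 2·252·10 + 0·308·5 + 1·693·1 + 4·396·2 = 8901.
8901 mod 2772 = 585.

585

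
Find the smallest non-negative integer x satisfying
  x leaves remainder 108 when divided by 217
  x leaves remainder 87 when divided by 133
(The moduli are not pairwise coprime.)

gcd(217, 133) = 7 and 7 | (87 − 108), so the pair is consistent; merging gives x ≡ 3146 (mod 4123), where 4123 = lcm(217, 133).
The solution is unique modulo lcm(217, 133) = 4123.

3146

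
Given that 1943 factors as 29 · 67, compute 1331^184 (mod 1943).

Mod 29: 1331 ≡ 26; by Fermat, exponent reduces to 184 mod 28 = 16; 26^16 ≡ 20 (mod 29).
Mod 67: 1331 ≡ 58; by Fermat, exponent reduces to 184 mod 66 = 52; 58^52 ≡ 25 (mod 67).
Combine by CRT: x ≡ 20 (mod 29), x ≡ 25 (mod 67) ⇒ x ≡ 1499 (mod 1943).

1499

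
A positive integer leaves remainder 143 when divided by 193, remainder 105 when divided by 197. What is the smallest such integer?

From N ≡ 143 (mod 193) write N = 143 + 193t. Substituting into N ≡ 105 (mod 197) gives 193t ≡ 159 (mod 197), and since 193⁻¹ ≡ 49 (mod 197), t ≡ 108. Hence N ≡ 143 + 193·108 = 20987 (mod 38021).

20987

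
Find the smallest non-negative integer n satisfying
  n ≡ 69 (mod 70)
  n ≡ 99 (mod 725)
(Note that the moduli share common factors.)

7349

Combine the congruences pairwise.
gcd(70, 725) = 5 and 5 | (99 − 69), so the pair is consistent; merging gives n ≡ 7349 (mod 10150), where 10150 = lcm(70, 725).
The solution is unique modulo lcm(70, 725) = 10150.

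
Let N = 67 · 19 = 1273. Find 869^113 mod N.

371

Mod 67: 869 ≡ 65; by Fermat, exponent reduces to 113 mod 66 = 47; 65^47 ≡ 36 (mod 67).
Mod 19: 869 ≡ 14; by Fermat, exponent reduces to 113 mod 18 = 5; 14^5 ≡ 10 (mod 19).
Combine by CRT: x ≡ 36 (mod 67), x ≡ 10 (mod 19) ⇒ x ≡ 371 (mod 1273).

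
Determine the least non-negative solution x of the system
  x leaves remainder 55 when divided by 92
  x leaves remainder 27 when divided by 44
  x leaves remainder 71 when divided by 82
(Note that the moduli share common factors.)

5483

Combine the congruences pairwise.
gcd(92, 44) = 4 and 4 | (27 − 55), so the pair is consistent; merging gives x ≡ 423 (mod 1012), where 1012 = lcm(92, 44).
gcd(1012, 82) = 2 and 2 | (71 − 423), so the pair is consistent; merging gives x ≡ 5483 (mod 41492), where 41492 = lcm(1012, 82).
The solution is unique modulo lcm(92, 44, 82) = 41492.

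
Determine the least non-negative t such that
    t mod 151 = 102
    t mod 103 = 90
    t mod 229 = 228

The moduli are pairwise coprime; N = 151·103·229 = 3561637.
N/151 = 23587; 23587 ≡ 31 (mod 151); 31·39 ≡ 1, so inverse 39.
N/103 = 34579; 34579 ≡ 74 (mod 103); 74·71 ≡ 1, so inverse 71.
N/229 = 15553; 15553 ≡ 210 (mod 229); 210·12 ≡ 1, so inverse 12.
t ≡ 102·23587·39 + 90·34579·71 + 228·15553·12 = 357341904.
357341904 mod 3561637 = 1178204.

1178204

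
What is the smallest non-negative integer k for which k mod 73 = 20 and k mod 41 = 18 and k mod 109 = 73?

321950

The moduli are pairwise coprime; N = 73·41·109 = 326237.
N/73 = 4469; 4469 ≡ 16 (mod 73); 16·32 ≡ 1, so inverse 32.
N/41 = 7957; 7957 ≡ 3 (mod 41); 3·14 ≡ 1, so inverse 14.
N/109 = 2993; 2993 ≡ 50 (mod 109); 50·24 ≡ 1, so inverse 24.
k ≡ 20·4469·32 + 18·7957·14 + 73·2993·24 = 10109060.
10109060 mod 326237 = 321950.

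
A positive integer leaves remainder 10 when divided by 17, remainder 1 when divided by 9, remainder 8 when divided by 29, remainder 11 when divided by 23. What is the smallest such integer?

From a ≡ 10 (mod 17) write a = 10 + 17t. Substituting into a ≡ 1 (mod 9) gives 17t ≡ 0 (mod 9), and since 8⁻¹ ≡ 8 (mod 9), t ≡ 0. Hence a ≡ 10 + 17·0 = 10 (mod 153).
From a ≡ 10 (mod 153) write a = 10 + 153t. Substituting into a ≡ 8 (mod 29) gives 153t ≡ 27 (mod 29), and since 8⁻¹ ≡ 11 (mod 29), t ≡ 7. Hence a ≡ 10 + 153·7 = 1081 (mod 4437).
From a ≡ 1081 (mod 4437) write a = 1081 + 4437t. Substituting into a ≡ 11 (mod 23) gives 4437t ≡ 11 (mod 23), and since 21⁻¹ ≡ 11 (mod 23), t ≡ 6. Hence a ≡ 1081 + 4437·6 = 27703 (mod 102051).

27703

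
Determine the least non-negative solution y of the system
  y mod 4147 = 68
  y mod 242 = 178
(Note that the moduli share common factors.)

74714

Combine the congruences pairwise.
gcd(4147, 242) = 11 and 11 | (178 − 68), so the pair is consistent; merging gives y ≡ 74714 (mod 91234), where 91234 = lcm(4147, 242).
The solution is unique modulo lcm(4147, 242) = 91234.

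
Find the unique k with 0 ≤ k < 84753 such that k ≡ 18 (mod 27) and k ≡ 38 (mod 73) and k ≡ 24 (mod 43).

7119

Combine the congruences pairwise.
From k ≡ 18 (mod 27) write k = 18 + 27t. Substituting into k ≡ 38 (mod 73) gives 27t ≡ 20 (mod 73), and since 27⁻¹ ≡ 46 (mod 73), t ≡ 44. Hence k ≡ 18 + 27·44 = 1206 (mod 1971).
From k ≡ 1206 (mod 1971) write k = 1206 + 1971t. Substituting into k ≡ 24 (mod 43) gives 1971t ≡ 22 (mod 43), and since 36⁻¹ ≡ 6 (mod 43), t ≡ 3. Hence k ≡ 1206 + 1971·3 = 7119 (mod 84753).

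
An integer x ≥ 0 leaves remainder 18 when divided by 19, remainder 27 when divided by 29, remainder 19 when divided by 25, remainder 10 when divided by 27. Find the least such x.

From x ≡ 18 (mod 19) write x = 18 + 19t. Substituting into x ≡ 27 (mod 29) gives 19t ≡ 9 (mod 29), and since 19⁻¹ ≡ 26 (mod 29), t ≡ 2. Hence x ≡ 18 + 19·2 = 56 (mod 551).
From x ≡ 56 (mod 551) write x = 56 + 551t. Substituting into x ≡ 19 (mod 25) gives 551t ≡ 13 (mod 25), and since 1⁻¹ ≡ 1 (mod 25), t ≡ 13. Hence x ≡ 56 + 551·13 = 7219 (mod 13775).
From x ≡ 7219 (mod 13775) write x = 7219 + 13775t. Substituting into x ≡ 10 (mod 27) gives 13775t ≡ 0 (mod 27), and since 5⁻¹ ≡ 11 (mod 27), t ≡ 0. Hence x ≡ 7219 + 13775·0 = 7219 (mod 371925).

7219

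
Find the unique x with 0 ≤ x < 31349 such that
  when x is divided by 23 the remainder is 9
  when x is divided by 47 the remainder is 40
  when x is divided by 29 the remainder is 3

18041

The moduli are pairwise coprime; N = 23·47·29 = 31349.
N/23 = 1363; 1363 ≡ 6 (mod 23); 6·4 ≡ 1, so inverse 4.
N/47 = 667; 667 ≡ 9 (mod 47); 9·21 ≡ 1, so inverse 21.
N/29 = 1081; 1081 ≡ 8 (mod 29); 8·11 ≡ 1, so inverse 11.
x ≡ 9·1363·4 + 40·667·21 + 3·1081·11 = 645021.
645021 mod 31349 = 18041.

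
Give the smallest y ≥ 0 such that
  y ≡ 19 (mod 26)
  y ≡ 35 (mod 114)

149

gcd(26, 114) = 2 and 2 | (35 − 19), so the pair is consistent; merging gives y ≡ 149 (mod 1482), where 1482 = lcm(26, 114).
The solution is unique modulo lcm(26, 114) = 1482.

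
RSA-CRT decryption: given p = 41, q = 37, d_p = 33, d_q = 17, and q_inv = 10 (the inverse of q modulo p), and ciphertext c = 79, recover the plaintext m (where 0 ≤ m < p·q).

m₁ = c^(d_p) mod p: c ≡ 38 (mod 41), and 38^33 mod 41 = 38.
m₂ = c^(d_q) mod q: c ≡ 5 (mod 37), and 5^17 mod 37 = 22.
h = q_inv·(m₁ − m₂) mod p = 10·(38 − 22) mod 41 = 37.
m = m₂ + h·q = 22 + 37·37 = 1391.

1391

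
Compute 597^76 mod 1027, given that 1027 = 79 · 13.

Mod 79: 597 ≡ 44; 44^76 ≡ 2 (mod 79).
Mod 13: 597 ≡ 12; by Fermat, exponent reduces to 76 mod 12 = 4; 12^4 ≡ 1 (mod 13).
Combine by CRT: x ≡ 2 (mod 79), x ≡ 1 (mod 13) ⇒ x ≡ 950 (mod 1027).

950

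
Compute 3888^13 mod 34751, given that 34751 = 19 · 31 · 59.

20285

Mod 19: 3888 ≡ 12; 12^13 ≡ 12 (mod 19).
Mod 31: 3888 ≡ 13; 13^13 ≡ 11 (mod 31).
Mod 59: 3888 ≡ 53; 53^13 ≡ 48 (mod 59).
Combine by CRT: x ≡ 12 (mod 19), x ≡ 11 (mod 31), x ≡ 48 (mod 59) ⇒ x ≡ 20285 (mod 34751).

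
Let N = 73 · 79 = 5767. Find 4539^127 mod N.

Mod 73: 4539 ≡ 13; by Fermat, exponent reduces to 127 mod 72 = 55; 13^55 ≡ 59 (mod 73).
Mod 79: 4539 ≡ 36; by Fermat, exponent reduces to 127 mod 78 = 49; 36^49 ≡ 51 (mod 79).
Combine by CRT: x ≡ 59 (mod 73), x ≡ 51 (mod 79) ⇒ x ≡ 4001 (mod 5767).

4001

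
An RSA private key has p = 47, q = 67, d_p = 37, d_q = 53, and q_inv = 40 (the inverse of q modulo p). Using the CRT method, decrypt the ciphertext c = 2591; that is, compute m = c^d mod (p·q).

862

m₁ = c^(d_p) mod p: c ≡ 6 (mod 47), and 6^37 mod 47 = 16.
m₂ = c^(d_q) mod q: c ≡ 45 (mod 67), and 45^53 mod 67 = 58.
h = q_inv·(m₁ − m₂) mod p = 40·(16 − 58) mod 47 = 12.
m = m₂ + h·q = 58 + 12·67 = 862.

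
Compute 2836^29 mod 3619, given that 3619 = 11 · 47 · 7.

3151

Mod 11: 2836 ≡ 9; by Fermat, exponent reduces to 29 mod 10 = 9; 9^9 ≡ 5 (mod 11).
Mod 47: 2836 ≡ 16; 16^29 ≡ 2 (mod 47).
Mod 7: 2836 ≡ 1; by Fermat, exponent reduces to 29 mod 6 = 5; 1^5 ≡ 1 (mod 7).
Combine by CRT: x ≡ 5 (mod 11), x ≡ 2 (mod 47), x ≡ 1 (mod 7) ⇒ x ≡ 3151 (mod 3619).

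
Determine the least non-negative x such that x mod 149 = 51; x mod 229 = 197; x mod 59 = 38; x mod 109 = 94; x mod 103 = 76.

312750306

From x ≡ 51 (mod 149) write x = 51 + 149t. Substituting into x ≡ 197 (mod 229) gives 149t ≡ 146 (mod 229), and since 149⁻¹ ≡ 83 (mod 229), t ≡ 210. Hence x ≡ 51 + 149·210 = 31341 (mod 34121).
From x ≡ 31341 (mod 34121) write x = 31341 + 34121t. Substituting into x ≡ 38 (mod 59) gives 34121t ≡ 26 (mod 59), and since 19⁻¹ ≡ 28 (mod 59), t ≡ 20. Hence x ≡ 31341 + 34121·20 = 713761 (mod 2013139).
From x ≡ 713761 (mod 2013139) write x = 713761 + 2013139t. Substituting into x ≡ 94 (mod 109) gives 2013139t ≡ 65 (mod 109), and since 18⁻¹ ≡ 103 (mod 109), t ≡ 46. Hence x ≡ 713761 + 2013139·46 = 93318155 (mod 219432151).
From x ≡ 93318155 (mod 219432151) write x = 93318155 + 219432151t. Substituting into x ≡ 76 (mod 103) gives 219432151t ≡ 24 (mod 103), and since 24⁻¹ ≡ 73 (mod 103), t ≡ 1. Hence x ≡ 93318155 + 219432151·1 = 312750306 (mod 22601511553).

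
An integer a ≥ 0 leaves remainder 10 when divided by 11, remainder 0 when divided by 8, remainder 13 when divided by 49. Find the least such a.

4080

Combine the congruences pairwise.
From a ≡ 10 (mod 11) write a = 10 + 11t. Substituting into a ≡ 0 (mod 8) gives 11t ≡ 6 (mod 8), and since 3⁻¹ ≡ 3 (mod 8), t ≡ 2. Hence a ≡ 10 + 11·2 = 32 (mod 88).
From a ≡ 32 (mod 88) write a = 32 + 88t. Substituting into a ≡ 13 (mod 49) gives 88t ≡ 30 (mod 49), and since 39⁻¹ ≡ 44 (mod 49), t ≡ 46. Hence a ≡ 32 + 88·46 = 4080 (mod 4312).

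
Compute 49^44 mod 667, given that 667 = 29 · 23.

139

Mod 29: 49 ≡ 20; by Fermat, exponent reduces to 44 mod 28 = 16; 20^16 ≡ 23 (mod 29).
Mod 23: 49 ≡ 3; since 22 | 44, by Fermat 3^44 ≡ 1 (mod 23).
Combine by CRT: x ≡ 23 (mod 29), x ≡ 1 (mod 23) ⇒ x ≡ 139 (mod 667).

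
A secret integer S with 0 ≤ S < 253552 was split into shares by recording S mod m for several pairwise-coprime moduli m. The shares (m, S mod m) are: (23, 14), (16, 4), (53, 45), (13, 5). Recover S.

206692

The moduli are pairwise coprime; N = 23·16·53·13 = 253552.
N/23 = 11024; 11024 ≡ 7 (mod 23); 7·10 ≡ 1, so inverse 10.
N/16 = 15847; 15847 ≡ 7 (mod 16); 7·7 ≡ 1, so inverse 7.
N/53 = 4784; 4784 ≡ 14 (mod 53); 14·19 ≡ 1, so inverse 19.
N/13 = 19504; 19504 ≡ 4 (mod 13); 4·10 ≡ 1, so inverse 10.
S ≡ 14·11024·10 + 4·15847·7 + 45·4784·19 + 5·19504·10 = 7052596.
7052596 mod 253552 = 206692.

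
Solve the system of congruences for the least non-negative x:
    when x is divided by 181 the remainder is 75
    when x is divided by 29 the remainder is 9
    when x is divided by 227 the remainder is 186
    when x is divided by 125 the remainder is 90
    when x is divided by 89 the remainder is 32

4668476965

The moduli are pairwise coprime; N = 181·29·227·125·89 = 13255693375.
N/181 = 73235875; 73235875 ≡ 17 (mod 181); 17·32 ≡ 1, so inverse 32.
N/29 = 457092875; 457092875 ≡ 8 (mod 29); 8·11 ≡ 1, so inverse 11.
N/227 = 58395125; 58395125 ≡ 56 (mod 227); 56·150 ≡ 1, so inverse 150.
N/125 = 106045547; 106045547 ≡ 47 (mod 125); 47·8 ≡ 1, so inverse 8.
N/89 = 148940375; 148940375 ≡ 32 (mod 89); 32·64 ≡ 1, so inverse 64.
x ≡ 75·73235875·32 + 9·457092875·11 + 186·58395125·150 + 90·106045547·8 + 32·148940375·64 = 2231624963965.
2231624963965 mod 13255693375 = 4668476965.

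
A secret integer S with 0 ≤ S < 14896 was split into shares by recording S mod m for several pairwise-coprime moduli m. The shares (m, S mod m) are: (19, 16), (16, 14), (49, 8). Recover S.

The moduli are pairwise coprime; N = 19·16·49 = 14896.
N/19 = 784; 784 ≡ 5 (mod 19); 5·4 ≡ 1, so inverse 4.
N/16 = 931; 931 ≡ 3 (mod 16); 3·11 ≡ 1, so inverse 11.
N/49 = 304; 304 ≡ 10 (mod 49); 10·5 ≡ 1, so inverse 5.
S ≡ 16·784·4 + 14·931·11 + 8·304·5 = 205710.
205710 mod 14896 = 12062.

12062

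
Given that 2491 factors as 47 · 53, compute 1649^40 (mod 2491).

1531

Mod 47: 1649 ≡ 4; 4^40 ≡ 27 (mod 47).
Mod 53: 1649 ≡ 6; 6^40 ≡ 47 (mod 53).
Combine by CRT: x ≡ 27 (mod 47), x ≡ 47 (mod 53) ⇒ x ≡ 1531 (mod 2491).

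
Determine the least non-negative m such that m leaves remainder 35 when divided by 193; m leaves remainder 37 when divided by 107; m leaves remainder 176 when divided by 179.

Combine the congruences pairwise.
From m ≡ 35 (mod 193) write m = 35 + 193t. Substituting into m ≡ 37 (mod 107) gives 193t ≡ 2 (mod 107), and since 86⁻¹ ≡ 56 (mod 107), t ≡ 5. Hence m ≡ 35 + 193·5 = 1000 (mod 20651).
From m ≡ 1000 (mod 20651) write m = 1000 + 20651t. Substituting into m ≡ 176 (mod 179) gives 20651t ≡ 71 (mod 179), and since 66⁻¹ ≡ 19 (mod 179), t ≡ 96. Hence m ≡ 1000 + 20651·96 = 1983496 (mod 3696529).

1983496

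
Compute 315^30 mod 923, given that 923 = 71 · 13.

261

Mod 71: 315 ≡ 31; 31^30 ≡ 48 (mod 71).
Mod 13: 315 ≡ 3; by Fermat, exponent reduces to 30 mod 12 = 6; 3^6 ≡ 1 (mod 13).
Combine by CRT: x ≡ 48 (mod 71), x ≡ 1 (mod 13) ⇒ x ≡ 261 (mod 923).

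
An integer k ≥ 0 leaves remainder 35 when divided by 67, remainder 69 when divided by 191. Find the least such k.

From k ≡ 35 (mod 67) write k = 35 + 67t. Substituting into k ≡ 69 (mod 191) gives 67t ≡ 34 (mod 191), and since 67⁻¹ ≡ 134 (mod 191), t ≡ 163. Hence k ≡ 35 + 67·163 = 10956 (mod 12797).

10956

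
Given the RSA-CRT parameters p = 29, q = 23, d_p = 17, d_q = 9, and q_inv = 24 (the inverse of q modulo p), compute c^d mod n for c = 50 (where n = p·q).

m₁ = c^(d_p) mod p: c ≡ 21 (mod 29), and 21^17 mod 29 = 19.
m₂ = c^(d_q) mod q: c ≡ 4 (mod 23), and 4^9 mod 23 = 13.
h = q_inv·(m₁ − m₂) mod p = 24·(19 − 13) mod 29 = 28.
m = m₂ + h·q = 13 + 28·23 = 657.

657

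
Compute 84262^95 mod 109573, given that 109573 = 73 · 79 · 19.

Mod 73: 84262 ≡ 20; by Fermat, exponent reduces to 95 mod 72 = 23; 20^23 ≡ 47 (mod 73).
Mod 79: 84262 ≡ 48; by Fermat, exponent reduces to 95 mod 78 = 17; 48^17 ≡ 63 (mod 79).
Mod 19: 84262 ≡ 16; by Fermat, exponent reduces to 95 mod 18 = 5; 16^5 ≡ 4 (mod 19).
Combine by CRT: x ≡ 47 (mod 73), x ≡ 63 (mod 79), x ≡ 4 (mod 19) ⇒ x ≡ 32532 (mod 109573).

32532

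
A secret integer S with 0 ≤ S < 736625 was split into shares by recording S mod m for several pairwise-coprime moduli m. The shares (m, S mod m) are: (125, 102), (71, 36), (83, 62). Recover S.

The moduli are pairwise coprime; N = 125·71·83 = 736625.
N/125 = 5893; 5893 ≡ 18 (mod 125); 18·7 ≡ 1, so inverse 7.
N/71 = 10375; 10375 ≡ 9 (mod 71); 9·8 ≡ 1, so inverse 8.
N/83 = 8875; 8875 ≡ 77 (mod 83); 77·69 ≡ 1, so inverse 69.
S ≡ 102·5893·7 + 36·10375·8 + 62·8875·69 = 45162852.
45162852 mod 736625 = 228727.

228727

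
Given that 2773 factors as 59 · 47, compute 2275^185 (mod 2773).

Mod 59: 2275 ≡ 33; by Fermat, exponent reduces to 185 mod 58 = 11; 33^11 ≡ 50 (mod 59).
Mod 47: 2275 ≡ 19; by Fermat, exponent reduces to 185 mod 46 = 1; 19^1 ≡ 19 (mod 47).
Combine by CRT: x ≡ 50 (mod 59), x ≡ 19 (mod 47) ⇒ x ≡ 1053 (mod 2773).

1053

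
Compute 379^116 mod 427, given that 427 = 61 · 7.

Mod 61: 379 ≡ 13; by Fermat, exponent reduces to 116 mod 60 = 56; 13^56 ≡ 47 (mod 61).
Mod 7: 379 ≡ 1; by Fermat, exponent reduces to 116 mod 6 = 2; 1^2 ≡ 1 (mod 7).
Combine by CRT: x ≡ 47 (mod 61), x ≡ 1 (mod 7) ⇒ x ≡ 169 (mod 427).

169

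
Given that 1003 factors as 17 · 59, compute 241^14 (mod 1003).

376

Mod 17: 241 ≡ 3; 3^14 ≡ 2 (mod 17).
Mod 59: 241 ≡ 5; 5^14 ≡ 22 (mod 59).
Combine by CRT: x ≡ 2 (mod 17), x ≡ 22 (mod 59) ⇒ x ≡ 376 (mod 1003).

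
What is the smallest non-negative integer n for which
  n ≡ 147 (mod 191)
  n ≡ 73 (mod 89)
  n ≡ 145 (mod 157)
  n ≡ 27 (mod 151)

From n ≡ 147 (mod 191) write n = 147 + 191t. Substituting into n ≡ 73 (mod 89) gives 191t ≡ 15 (mod 89), and since 13⁻¹ ≡ 48 (mod 89), t ≡ 8. Hence n ≡ 147 + 191·8 = 1675 (mod 16999).
From n ≡ 1675 (mod 16999) write n = 1675 + 16999t. Substituting into n ≡ 145 (mod 157) gives 16999t ≡ 40 (mod 157), and since 43⁻¹ ≡ 84 (mod 157), t ≡ 63. Hence n ≡ 1675 + 16999·63 = 1072612 (mod 2668843).
From n ≡ 1072612 (mod 2668843) write n = 1072612 + 2668843t. Substituting into n ≡ 27 (mod 151) gives 2668843t ≡ 119 (mod 151), and since 69⁻¹ ≡ 116 (mod 151), t ≡ 63. Hence n ≡ 1072612 + 2668843·63 = 169209721 (mod 402995293).

169209721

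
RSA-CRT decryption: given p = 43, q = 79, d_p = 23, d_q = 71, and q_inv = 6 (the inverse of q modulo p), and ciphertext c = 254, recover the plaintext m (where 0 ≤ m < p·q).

328

m₁ = c^(d_p) mod p: c ≡ 39 (mod 43), and 39^23 mod 43 = 27.
m₂ = c^(d_q) mod q: c ≡ 17 (mod 79), and 17^71 mod 79 = 12.
h = q_inv·(m₁ − m₂) mod p = 6·(27 − 12) mod 43 = 4.
m = m₂ + h·q = 12 + 4·79 = 328.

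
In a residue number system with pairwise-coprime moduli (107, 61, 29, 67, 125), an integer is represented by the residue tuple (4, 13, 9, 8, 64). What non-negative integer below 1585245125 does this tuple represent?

710983439

Combine the congruences pairwise.
From x ≡ 4 (mod 107) write x = 4 + 107t. Substituting into x ≡ 13 (mod 61) gives 107t ≡ 9 (mod 61), and since 46⁻¹ ≡ 4 (mod 61), t ≡ 36. Hence x ≡ 4 + 107·36 = 3856 (mod 6527).
From x ≡ 3856 (mod 6527) write x = 3856 + 6527t. Substituting into x ≡ 9 (mod 29) gives 6527t ≡ 10 (mod 29), and since 2⁻¹ ≡ 15 (mod 29), t ≡ 5. Hence x ≡ 3856 + 6527·5 = 36491 (mod 189283).
From x ≡ 36491 (mod 189283) write x = 36491 + 189283t. Substituting into x ≡ 8 (mod 67) gives 189283t ≡ 32 (mod 67), and since 8⁻¹ ≡ 42 (mod 67), t ≡ 4. Hence x ≡ 36491 + 189283·4 = 793623 (mod 12681961).
From x ≡ 793623 (mod 12681961) write x = 793623 + 12681961t. Substituting into x ≡ 64 (mod 125) gives 12681961t ≡ 66 (mod 125), and since 86⁻¹ ≡ 16 (mod 125), t ≡ 56. Hence x ≡ 793623 + 12681961·56 = 710983439 (mod 1585245125).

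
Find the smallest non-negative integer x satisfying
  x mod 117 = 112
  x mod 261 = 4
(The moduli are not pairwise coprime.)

gcd(117, 261) = 9 and 9 | (4 − 112), so the pair is consistent; merging gives x ≡ 1048 (mod 3393), where 3393 = lcm(117, 261).
The solution is unique modulo lcm(117, 261) = 3393.

1048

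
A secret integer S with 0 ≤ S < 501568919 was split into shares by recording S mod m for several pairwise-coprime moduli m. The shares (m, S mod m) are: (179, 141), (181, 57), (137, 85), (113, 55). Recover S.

The moduli are pairwise coprime; N = 179·181·137·113 = 501568919.
N/179 = 2802061; 2802061 ≡ 174 (mod 179); 174·143 ≡ 1, so inverse 143.
N/181 = 2771099; 2771099 ≡ 170 (mod 181); 170·148 ≡ 1, so inverse 148.
N/137 = 3661087; 3661087 ≡ 36 (mod 137); 36·118 ≡ 1, so inverse 118.
N/113 = 4438663; 4438663 ≡ 23 (mod 113); 23·59 ≡ 1, so inverse 59.
S ≡ 141·2802061·143 + 57·2771099·148 + 85·3661087·118 + 55·4438663·59 = 130999111152.
130999111152 mod 501568919 = 89623293.

89623293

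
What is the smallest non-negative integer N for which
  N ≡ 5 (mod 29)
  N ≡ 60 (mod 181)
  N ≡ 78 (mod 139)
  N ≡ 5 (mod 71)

41900655

The moduli are pairwise coprime; M = 29·181·139·71 = 51802381.
M/29 = 1786289; 1786289 ≡ 5 (mod 29); 5·6 ≡ 1, so inverse 6.
M/181 = 286201; 286201 ≡ 40 (mod 181); 40·86 ≡ 1, so inverse 86.
M/139 = 372679; 372679 ≡ 20 (mod 139); 20·7 ≡ 1, so inverse 7.
M/71 = 729611; 729611 ≡ 15 (mod 71); 15·19 ≡ 1, so inverse 19.
N ≡ 5·1786289·6 + 60·286201·86 + 78·372679·7 + 5·729611·19 = 1803181609.
1803181609 mod 51802381 = 41900655.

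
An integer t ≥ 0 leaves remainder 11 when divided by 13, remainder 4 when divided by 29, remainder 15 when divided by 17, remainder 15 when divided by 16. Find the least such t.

47071

The moduli are pairwise coprime; N = 13·29·17·16 = 102544.
N/13 = 7888; 7888 ≡ 10 (mod 13); 10·4 ≡ 1, so inverse 4.
N/29 = 3536; 3536 ≡ 27 (mod 29); 27·14 ≡ 1, so inverse 14.
N/17 = 6032; 6032 ≡ 14 (mod 17); 14·11 ≡ 1, so inverse 11.
N/16 = 6409; 6409 ≡ 9 (mod 16); 9·9 ≡ 1, so inverse 9.
t ≡ 11·7888·4 + 4·3536·14 + 15·6032·11 + 15·6409·9 = 2405583.
2405583 mod 102544 = 47071.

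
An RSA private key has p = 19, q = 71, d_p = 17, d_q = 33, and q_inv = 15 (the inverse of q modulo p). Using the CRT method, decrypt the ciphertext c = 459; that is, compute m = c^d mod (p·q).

m₁ = c^(d_p) mod p: c ≡ 3 (mod 19), and 3^17 mod 19 = 13.
m₂ = c^(d_q) mod q: c ≡ 33 (mod 71), and 33^33 mod 71 = 68.
h = q_inv·(m₁ − m₂) mod p = 15·(13 − 68) mod 19 = 11.
m = m₂ + h·q = 68 + 11·71 = 849.

849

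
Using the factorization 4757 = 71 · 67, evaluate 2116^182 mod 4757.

3036

Mod 71: 2116 ≡ 57; by Fermat, exponent reduces to 182 mod 70 = 42; 57^42 ≡ 54 (mod 71).
Mod 67: 2116 ≡ 39; by Fermat, exponent reduces to 182 mod 66 = 50; 39^50 ≡ 21 (mod 67).
Combine by CRT: x ≡ 54 (mod 71), x ≡ 21 (mod 67) ⇒ x ≡ 3036 (mod 4757).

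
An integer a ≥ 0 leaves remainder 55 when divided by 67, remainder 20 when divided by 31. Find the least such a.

1663

Combine the congruences pairwise.
From a ≡ 55 (mod 67) write a = 55 + 67t. Substituting into a ≡ 20 (mod 31) gives 67t ≡ 27 (mod 31), and since 5⁻¹ ≡ 25 (mod 31), t ≡ 24. Hence a ≡ 55 + 67·24 = 1663 (mod 2077).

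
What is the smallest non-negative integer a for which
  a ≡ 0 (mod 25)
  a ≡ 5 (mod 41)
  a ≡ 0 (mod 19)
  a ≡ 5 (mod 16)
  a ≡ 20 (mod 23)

From a ≡ 0 (mod 25) write a = 0 + 25t. Substituting into a ≡ 5 (mod 41) gives 25t ≡ 5 (mod 41), and since 25⁻¹ ≡ 23 (mod 41), t ≡ 33. Hence a ≡ 0 + 25·33 = 825 (mod 1025).
From a ≡ 825 (mod 1025) write a = 825 + 1025t. Substituting into a ≡ 0 (mod 19) gives 1025t ≡ 11 (mod 19), and since 18⁻¹ ≡ 18 (mod 19), t ≡ 8. Hence a ≡ 825 + 1025·8 = 9025 (mod 19475).
From a ≡ 9025 (mod 19475) write a = 9025 + 19475t. Substituting into a ≡ 5 (mod 16) gives 19475t ≡ 4 (mod 16), and since 3⁻¹ ≡ 11 (mod 16), t ≡ 12. Hence a ≡ 9025 + 19475·12 = 242725 (mod 311600).
From a ≡ 242725 (mod 311600) write a = 242725 + 311600t. Substituting into a ≡ 20 (mod 23) gives 311600t ≡ 14 (mod 23), and since 19⁻¹ ≡ 17 (mod 23), t ≡ 8. Hence a ≡ 242725 + 311600·8 = 2735525 (mod 7166800).

2735525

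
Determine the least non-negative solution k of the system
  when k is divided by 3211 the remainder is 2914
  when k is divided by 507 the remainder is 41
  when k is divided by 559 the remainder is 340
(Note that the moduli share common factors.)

198785

gcd(3211, 507) = 169 and 169 | (41 − 2914), so the pair is consistent; merging gives k ≡ 6125 (mod 9633), where 9633 = lcm(3211, 507).
gcd(9633, 559) = 13 and 13 | (340 − 6125), so the pair is consistent; merging gives k ≡ 198785 (mod 414219), where 414219 = lcm(9633, 559).
The solution is unique modulo lcm(3211, 507, 559) = 414219.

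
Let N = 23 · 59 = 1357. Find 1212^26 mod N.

Mod 23: 1212 ≡ 16; by Fermat, exponent reduces to 26 mod 22 = 4; 16^4 ≡ 9 (mod 23).
Mod 59: 1212 ≡ 32; 32^26 ≡ 41 (mod 59).
Combine by CRT: x ≡ 9 (mod 23), x ≡ 41 (mod 59) ⇒ x ≡ 1044 (mod 1357).

1044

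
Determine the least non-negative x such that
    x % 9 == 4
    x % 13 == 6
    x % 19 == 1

58

From x ≡ 4 (mod 9) write x = 4 + 9t. Substituting into x ≡ 6 (mod 13) gives 9t ≡ 2 (mod 13), and since 9⁻¹ ≡ 3 (mod 13), t ≡ 6. Hence x ≡ 4 + 9·6 = 58 (mod 117).
From x ≡ 58 (mod 117) write x = 58 + 117t. Substituting into x ≡ 1 (mod 19) gives 117t ≡ 0 (mod 19), and since 3⁻¹ ≡ 13 (mod 19), t ≡ 0. Hence x ≡ 58 + 117·0 = 58 (mod 2223).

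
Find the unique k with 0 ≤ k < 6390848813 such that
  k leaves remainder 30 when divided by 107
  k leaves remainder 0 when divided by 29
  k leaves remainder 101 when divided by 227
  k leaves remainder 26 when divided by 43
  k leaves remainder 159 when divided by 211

From k ≡ 30 (mod 107) write k = 30 + 107t. Substituting into k ≡ 0 (mod 29) gives 107t ≡ 28 (mod 29), and since 20⁻¹ ≡ 16 (mod 29), t ≡ 13. Hence k ≡ 30 + 107·13 = 1421 (mod 3103).
From k ≡ 1421 (mod 3103) write k = 1421 + 3103t. Substituting into k ≡ 101 (mod 227) gives 3103t ≡ 42 (mod 227), and since 152⁻¹ ≡ 115 (mod 227), t ≡ 63. Hence k ≡ 1421 + 3103·63 = 196910 (mod 704381).
From k ≡ 196910 (mod 704381) write k = 196910 + 704381t. Substituting into k ≡ 26 (mod 43) gives 704381t ≡ 13 (mod 43), and since 41⁻¹ ≡ 21 (mod 43), t ≡ 15. Hence k ≡ 196910 + 704381·15 = 10762625 (mod 30288383).
From k ≡ 10762625 (mod 30288383) write k = 10762625 + 30288383t. Substituting into k ≡ 159 (mod 211) gives 30288383t ≡ 11 (mod 211), and since 177⁻¹ ≡ 31 (mod 211), t ≡ 130. Hence k ≡ 10762625 + 30288383·130 = 3948252415 (mod 6390848813).

3948252415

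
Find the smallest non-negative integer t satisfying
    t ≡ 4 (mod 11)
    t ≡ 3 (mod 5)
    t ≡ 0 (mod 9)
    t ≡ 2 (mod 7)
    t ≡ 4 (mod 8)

From t ≡ 4 (mod 11) write t = 4 + 11s. Substituting into t ≡ 3 (mod 5) gives 11s ≡ 4 (mod 5), and since 1⁻¹ ≡ 1 (mod 5), s ≡ 4. Hence t ≡ 4 + 11·4 = 48 (mod 55).
From t ≡ 48 (mod 55) write t = 48 + 55s. Substituting into t ≡ 0 (mod 9) gives 55s ≡ 6 (mod 9), and since 1⁻¹ ≡ 1 (mod 9), s ≡ 6. Hence t ≡ 48 + 55·6 = 378 (mod 495).
From t ≡ 378 (mod 495) write t = 378 + 495s. Substituting into t ≡ 2 (mod 7) gives 495s ≡ 2 (mod 7), and since 5⁻¹ ≡ 3 (mod 7), s ≡ 6. Hence t ≡ 378 + 495·6 = 3348 (mod 3465).
From t ≡ 3348 (mod 3465) write t = 3348 + 3465s. Substituting into t ≡ 4 (mod 8) gives 3465s ≡ 0 (mod 8), and since 1⁻¹ ≡ 1 (mod 8), s ≡ 0. Hence t ≡ 3348 + 3465·0 = 3348 (mod 27720).

3348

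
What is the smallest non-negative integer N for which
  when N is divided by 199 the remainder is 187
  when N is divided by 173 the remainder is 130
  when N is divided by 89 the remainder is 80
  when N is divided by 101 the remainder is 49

193803899

From N ≡ 187 (mod 199) write N = 187 + 199t. Substituting into N ≡ 130 (mod 173) gives 199t ≡ 116 (mod 173), and since 26⁻¹ ≡ 20 (mod 173), t ≡ 71. Hence N ≡ 187 + 199·71 = 14316 (mod 34427).
From N ≡ 14316 (mod 34427) write N = 14316 + 34427t. Substituting into N ≡ 80 (mod 89) gives 34427t ≡ 4 (mod 89), and since 73⁻¹ ≡ 50 (mod 89), t ≡ 22. Hence N ≡ 14316 + 34427·22 = 771710 (mod 3064003).
From N ≡ 771710 (mod 3064003) write N = 771710 + 3064003t. Substituting into N ≡ 49 (mod 101) gives 3064003t ≡ 80 (mod 101), and since 67⁻¹ ≡ 98 (mod 101), t ≡ 63. Hence N ≡ 771710 + 3064003·63 = 193803899 (mod 309464303).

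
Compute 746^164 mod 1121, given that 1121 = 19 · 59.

1108

Mod 19: 746 ≡ 5; by Fermat, exponent reduces to 164 mod 18 = 2; 5^2 ≡ 6 (mod 19).
Mod 59: 746 ≡ 38; by Fermat, exponent reduces to 164 mod 58 = 48; 38^48 ≡ 46 (mod 59).
Combine by CRT: x ≡ 6 (mod 19), x ≡ 46 (mod 59) ⇒ x ≡ 1108 (mod 1121).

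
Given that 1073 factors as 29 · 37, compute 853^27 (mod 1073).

Mod 29: 853 ≡ 12; 12^27 ≡ 17 (mod 29).
Mod 37: 853 ≡ 2; 2^27 ≡ 6 (mod 37).
Combine by CRT: x ≡ 17 (mod 29), x ≡ 6 (mod 37) ⇒ x ≡ 191 (mod 1073).

191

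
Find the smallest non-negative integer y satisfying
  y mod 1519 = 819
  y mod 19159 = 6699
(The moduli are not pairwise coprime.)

gcd(1519, 19159) = 49 and 49 | (6699 − 819), so the pair is consistent; merging gives y ≡ 198289 (mod 593929), where 593929 = lcm(1519, 19159).
The solution is unique modulo lcm(1519, 19159) = 593929.

198289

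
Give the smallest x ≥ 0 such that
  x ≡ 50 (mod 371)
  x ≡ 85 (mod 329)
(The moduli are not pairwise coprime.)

Combine the congruences pairwise.
gcd(371, 329) = 7 and 7 | (85 − 50), so the pair is consistent; merging gives x ≡ 14890 (mod 17437), where 17437 = lcm(371, 329).
The solution is unique modulo lcm(371, 329) = 17437.

14890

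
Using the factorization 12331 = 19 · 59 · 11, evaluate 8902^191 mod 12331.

Mod 19: 8902 ≡ 10; by Fermat, exponent reduces to 191 mod 18 = 11; 10^11 ≡ 14 (mod 19).
Mod 59: 8902 ≡ 52; by Fermat, exponent reduces to 191 mod 58 = 17; 52^17 ≡ 13 (mod 59).
Mod 11: 8902 ≡ 3; by Fermat, exponent reduces to 191 mod 10 = 1; 3^1 ≡ 3 (mod 11).
Combine by CRT: x ≡ 14 (mod 19), x ≡ 13 (mod 59), x ≡ 3 (mod 11) ⇒ x ≡ 7329 (mod 12331).

7329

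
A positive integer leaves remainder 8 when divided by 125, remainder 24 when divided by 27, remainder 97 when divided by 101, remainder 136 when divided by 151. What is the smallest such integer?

47198508

The moduli are pairwise coprime; N = 125·27·101·151 = 51472125.
N/125 = 411777; 411777 ≡ 27 (mod 125); 27·88 ≡ 1, so inverse 88.
N/27 = 1906375; 1906375 ≡ 13 (mod 27); 13·25 ≡ 1, so inverse 25.
N/101 = 509625; 509625 ≡ 80 (mod 101); 80·24 ≡ 1, so inverse 24.
N/151 = 340875; 340875 ≡ 68 (mod 151); 68·20 ≡ 1, so inverse 20.
x ≡ 8·411777·88 + 24·1906375·25 + 97·509625·24 + 136·340875·20 = 3547303008.
3547303008 mod 51472125 = 47198508.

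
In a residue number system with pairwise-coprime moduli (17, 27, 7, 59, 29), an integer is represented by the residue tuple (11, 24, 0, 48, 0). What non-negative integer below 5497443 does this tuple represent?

135807

The moduli are pairwise coprime; N = 17·27·7·59·29 = 5497443.
N/17 = 323379; 323379 ≡ 5 (mod 17); 5·7 ≡ 1, so inverse 7.
N/27 = 203609; 203609 ≡ 2 (mod 27); 2·14 ≡ 1, so inverse 14.
N/7 = 785349; 785349 ≡ 5 (mod 7); 5·3 ≡ 1, so inverse 3.
N/59 = 93177; 93177 ≡ 16 (mod 59); 16·48 ≡ 1, so inverse 48.
N/29 = 189567; 189567 ≡ 23 (mod 29); 23·24 ≡ 1, so inverse 24.
x ≡ 11·323379·7 + 24·203609·14 + 0·785349·3 + 48·93177·48 + 0·189567·24 = 307992615.
307992615 mod 5497443 = 135807.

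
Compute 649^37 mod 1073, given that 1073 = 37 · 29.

Mod 37: 649 ≡ 20; by Fermat, exponent reduces to 37 mod 36 = 1; 20^1 ≡ 20 (mod 37).
Mod 29: 649 ≡ 11; by Fermat, exponent reduces to 37 mod 28 = 9; 11^9 ≡ 2 (mod 29).
Combine by CRT: x ≡ 20 (mod 37), x ≡ 2 (mod 29) ⇒ x ≡ 205 (mod 1073).

205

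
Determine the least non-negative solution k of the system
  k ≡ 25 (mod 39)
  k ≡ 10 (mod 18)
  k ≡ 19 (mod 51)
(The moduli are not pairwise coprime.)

Combine the congruences pairwise.
gcd(39, 18) = 3 and 3 | (10 − 25), so the pair is consistent; merging gives k ≡ 64 (mod 234), where 234 = lcm(39, 18).
gcd(234, 51) = 3 and 3 | (19 − 64), so the pair is consistent; merging gives k ≡ 1702 (mod 3978), where 3978 = lcm(234, 51).
The solution is unique modulo lcm(39, 18, 51) = 3978.

1702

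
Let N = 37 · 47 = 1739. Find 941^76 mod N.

1082

Mod 37: 941 ≡ 16; by Fermat, exponent reduces to 76 mod 36 = 4; 16^4 ≡ 9 (mod 37).
Mod 47: 941 ≡ 1; by Fermat, exponent reduces to 76 mod 46 = 30; 1^30 ≡ 1 (mod 47).
Combine by CRT: x ≡ 9 (mod 37), x ≡ 1 (mod 47) ⇒ x ≡ 1082 (mod 1739).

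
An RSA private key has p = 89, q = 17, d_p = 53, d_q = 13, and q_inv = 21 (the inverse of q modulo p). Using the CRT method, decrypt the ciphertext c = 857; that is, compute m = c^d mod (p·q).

m₁ = c^(d_p) mod p: c ≡ 56 (mod 89), and 56^53 mod 89 = 83.
m₂ = c^(d_q) mod q: c ≡ 7 (mod 17), and 7^13 mod 17 = 6.
h = q_inv·(m₁ − m₂) mod p = 21·(83 − 6) mod 89 = 15.
m = m₂ + h·q = 6 + 15·17 = 261.

261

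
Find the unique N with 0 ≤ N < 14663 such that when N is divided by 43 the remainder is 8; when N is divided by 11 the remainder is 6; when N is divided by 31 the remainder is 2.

1986

The moduli are pairwise coprime; M = 43·11·31 = 14663.
M/43 = 341; 341 ≡ 40 (mod 43); 40·14 ≡ 1, so inverse 14.
M/11 = 1333; 1333 ≡ 2 (mod 11); 2·6 ≡ 1, so inverse 6.
M/31 = 473; 473 ≡ 8 (mod 31); 8·4 ≡ 1, so inverse 4.
N ≡ 8·341·14 + 6·1333·6 + 2·473·4 = 89964.
89964 mod 14663 = 1986.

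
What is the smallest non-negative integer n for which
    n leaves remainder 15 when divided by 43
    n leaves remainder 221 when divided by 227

7712

Combine the congruences pairwise.
From n ≡ 15 (mod 43) write n = 15 + 43t. Substituting into n ≡ 221 (mod 227) gives 43t ≡ 206 (mod 227), and since 43⁻¹ ≡ 132 (mod 227), t ≡ 179. Hence n ≡ 15 + 43·179 = 7712 (mod 9761).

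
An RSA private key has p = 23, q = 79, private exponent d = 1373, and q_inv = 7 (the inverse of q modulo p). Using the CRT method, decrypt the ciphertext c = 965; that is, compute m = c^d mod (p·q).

d_p = d mod (p−1) = 1373 mod 22 = 9; d_q = d mod (q−1) = 47.
m₁ = c^(d_p) mod p: c ≡ 22 (mod 23), and 22^9 mod 23 = 22.
m₂ = c^(d_q) mod q: c ≡ 17 (mod 79), and 17^47 mod 79 = 71.
h = q_inv·(m₁ − m₂) mod p = 7·(22 − 71) mod 23 = 2.
m = m₂ + h·q = 71 + 2·79 = 229.

229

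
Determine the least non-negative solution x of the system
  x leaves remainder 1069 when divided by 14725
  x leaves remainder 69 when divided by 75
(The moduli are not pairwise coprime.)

gcd(14725, 75) = 25 and 25 | (69 − 1069), so the pair is consistent; merging gives x ≡ 30519 (mod 44175), where 44175 = lcm(14725, 75).
The solution is unique modulo lcm(14725, 75) = 44175.

30519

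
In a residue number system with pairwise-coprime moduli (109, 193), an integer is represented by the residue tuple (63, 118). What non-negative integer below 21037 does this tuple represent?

4750

From x ≡ 63 (mod 109) write x = 63 + 109t. Substituting into x ≡ 118 (mod 193) gives 109t ≡ 55 (mod 193), and since 109⁻¹ ≡ 85 (mod 193), t ≡ 43. Hence x ≡ 63 + 109·43 = 4750 (mod 21037).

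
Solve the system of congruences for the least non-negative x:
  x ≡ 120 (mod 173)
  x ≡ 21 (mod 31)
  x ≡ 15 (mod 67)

The moduli are pairwise coprime; N = 173·31·67 = 359321.
N/173 = 2077; 2077 ≡ 1 (mod 173), inverse 1.
N/31 = 11591; 11591 ≡ 28 (mod 31); 28·10 ≡ 1, so inverse 10.
N/67 = 5363; 5363 ≡ 3 (mod 67); 3·45 ≡ 1, so inverse 45.
x ≡ 120·2077·1 + 21·11591·10 + 15·5363·45 = 6303375.
6303375 mod 359321 = 194918.

194918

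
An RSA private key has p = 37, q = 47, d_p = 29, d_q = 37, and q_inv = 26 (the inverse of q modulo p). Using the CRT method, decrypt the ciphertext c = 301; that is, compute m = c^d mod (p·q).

m₁ = c^(d_p) mod p: c ≡ 5 (mod 37), and 5^29 mod 37 = 35.
m₂ = c^(d_q) mod q: c ≡ 19 (mod 47), and 19^37 mod 47 = 40.
h = q_inv·(m₁ − m₂) mod p = 26·(35 − 40) mod 37 = 18.
m = m₂ + h·q = 40 + 18·47 = 886.

886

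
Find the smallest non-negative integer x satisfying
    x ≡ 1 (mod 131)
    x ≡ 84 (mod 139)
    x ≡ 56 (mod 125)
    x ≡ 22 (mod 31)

44740431

The moduli are pairwise coprime; N = 131·139·125·31 = 70559875.
N/131 = 538625; 538625 ≡ 84 (mod 131); 84·39 ≡ 1, so inverse 39.
N/139 = 507625; 507625 ≡ 136 (mod 139); 136·46 ≡ 1, so inverse 46.
N/125 = 564479; 564479 ≡ 104 (mod 125); 104·119 ≡ 1, so inverse 119.
N/31 = 2276125; 2276125 ≡ 12 (mod 31); 12·13 ≡ 1, so inverse 13.
x ≡ 1·538625·39 + 84·507625·46 + 56·564479·119 + 22·2276125·13 = 6395129181.
6395129181 mod 70559875 = 44740431.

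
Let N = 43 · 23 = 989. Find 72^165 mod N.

Mod 43: 72 ≡ 29; by Fermat, exponent reduces to 165 mod 42 = 39; 29^39 ≡ 27 (mod 43).
Mod 23: 72 ≡ 3; by Fermat, exponent reduces to 165 mod 22 = 11; 3^11 ≡ 1 (mod 23).
Combine by CRT: x ≡ 27 (mod 43), x ≡ 1 (mod 23) ⇒ x ≡ 70 (mod 989).

70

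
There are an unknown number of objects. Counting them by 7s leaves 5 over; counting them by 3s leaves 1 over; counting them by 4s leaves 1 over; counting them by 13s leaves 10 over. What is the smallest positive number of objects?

985

The moduli are pairwise coprime; M = 7·3·4·13 = 1092.
M/7 = 156; 156 ≡ 2 (mod 7); 2·4 ≡ 1, so inverse 4.
M/3 = 364; 364 ≡ 1 (mod 3), inverse 1.
M/4 = 273; 273 ≡ 1 (mod 4), inverse 1.
M/13 = 84; 84 ≡ 6 (mod 13); 6·11 ≡ 1, so inverse 11.
N ≡ 5·156·4 + 1·364·1 + 1·273·1 + 10·84·11 = 12997.
12997 mod 1092 = 985.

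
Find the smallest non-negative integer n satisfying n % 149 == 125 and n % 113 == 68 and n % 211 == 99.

The moduli are pairwise coprime; M = 149·113·211 = 3552607.
M/149 = 23843; 23843 ≡ 3 (mod 149); 3·50 ≡ 1, so inverse 50.
M/113 = 31439; 31439 ≡ 25 (mod 113); 25·104 ≡ 1, so inverse 104.
M/211 = 16837; 16837 ≡ 168 (mod 211); 168·157 ≡ 1, so inverse 157.
n ≡ 125·23843·50 + 68·31439·104 + 99·16837·157 = 633052849.
633052849 mod 3552607 = 688803.

688803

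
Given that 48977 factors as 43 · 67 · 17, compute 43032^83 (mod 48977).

Mod 43: 43032 ≡ 32; by Fermat, exponent reduces to 83 mod 42 = 41; 32^41 ≡ 39 (mod 43).
Mod 67: 43032 ≡ 18; by Fermat, exponent reduces to 83 mod 66 = 17; 18^17 ≡ 7 (mod 67).
Mod 17: 43032 ≡ 5; by Fermat, exponent reduces to 83 mod 16 = 3; 5^3 ≡ 6 (mod 17).
Combine by CRT: x ≡ 39 (mod 43), x ≡ 7 (mod 67), x ≡ 6 (mod 17) ⇒ x ≡ 30827 (mod 48977).

30827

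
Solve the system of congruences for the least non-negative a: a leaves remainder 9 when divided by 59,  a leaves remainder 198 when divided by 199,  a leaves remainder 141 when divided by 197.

758985

The moduli are pairwise coprime; N = 59·199·197 = 2312977.
N/59 = 39203; 39203 ≡ 27 (mod 59); 27·35 ≡ 1, so inverse 35.
N/199 = 11623; 11623 ≡ 81 (mod 199); 81·86 ≡ 1, so inverse 86.
N/197 = 11741; 11741 ≡ 118 (mod 197); 118·192 ≡ 1, so inverse 192.
a ≡ 9·39203·35 + 198·11623·86 + 141·11741·192 = 528117741.
528117741 mod 2312977 = 758985.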